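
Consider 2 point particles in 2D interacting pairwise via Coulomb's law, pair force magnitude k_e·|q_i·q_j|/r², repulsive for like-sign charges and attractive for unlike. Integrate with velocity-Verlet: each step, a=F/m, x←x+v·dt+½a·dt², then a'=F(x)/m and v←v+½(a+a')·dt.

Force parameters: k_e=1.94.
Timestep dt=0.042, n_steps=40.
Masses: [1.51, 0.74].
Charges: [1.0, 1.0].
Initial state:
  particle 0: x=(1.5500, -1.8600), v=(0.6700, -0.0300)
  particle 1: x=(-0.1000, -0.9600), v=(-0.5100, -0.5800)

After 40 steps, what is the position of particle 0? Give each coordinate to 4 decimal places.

(2.9661, -2.0106)

step 0: x0=(1.5500, -1.8600) x1=(-0.1000, -0.9600)
step 1: x0=(1.5784, -1.8614) x1=(-0.1220, -0.9840)
step 2: x0=(1.6074, -1.8631) x1=(-0.1451, -1.0075)
step 3: x0=(1.6369, -1.8651) x1=(-0.1693, -1.0304)
step 4: x0=(1.6669, -1.8673) x1=(-0.1946, -1.0529)
step 5: x0=(1.6975, -1.8697) x1=(-0.2209, -1.0749)
step 6: x0=(1.7285, -1.8723) x1=(-0.2482, -1.0965)
step 7: x0=(1.7600, -1.8751) x1=(-0.2764, -1.1177)
step 8: x0=(1.7919, -1.8781) x1=(-0.3056, -1.1385)
step 9: x0=(1.8243, -1.8812) x1=(-0.3356, -1.1591)
step 10: x0=(1.8570, -1.8845) x1=(-0.3665, -1.1794)
step 11: x0=(1.8902, -1.8879) x1=(-0.3982, -1.1994)
step 12: x0=(1.9238, -1.8914) x1=(-0.4307, -1.2192)
step 13: x0=(1.9577, -1.8950) x1=(-0.4639, -1.2388)
step 14: x0=(1.9920, -1.8987) x1=(-0.4978, -1.2581)
step 15: x0=(2.0266, -1.9025) x1=(-0.5324, -1.2773)
step 16: x0=(2.0615, -1.9063) x1=(-0.5677, -1.2964)
step 17: x0=(2.0967, -1.9102) x1=(-0.6035, -1.3153)
step 18: x0=(2.1322, -1.9142) x1=(-0.6400, -1.3341)
step 19: x0=(2.1680, -1.9183) x1=(-0.6770, -1.3527)
step 20: x0=(2.2040, -1.9224) x1=(-0.7146, -1.3713)
step 21: x0=(2.2403, -1.9266) x1=(-0.7527, -1.3897)
step 22: x0=(2.2769, -1.9308) x1=(-0.7912, -1.4081)
step 23: x0=(2.3137, -1.9350) x1=(-0.8303, -1.4264)
step 24: x0=(2.3507, -1.9393) x1=(-0.8698, -1.4446)
step 25: x0=(2.3879, -1.9436) x1=(-0.9097, -1.4627)
step 26: x0=(2.4253, -1.9479) x1=(-0.9500, -1.4808)
step 27: x0=(2.4629, -1.9523) x1=(-0.9907, -1.4988)
step 28: x0=(2.5007, -1.9567) x1=(-1.0318, -1.5168)
step 29: x0=(2.5386, -1.9611) x1=(-1.0733, -1.5348)
step 30: x0=(2.5768, -1.9655) x1=(-1.1151, -1.5527)
step 31: x0=(2.6151, -1.9699) x1=(-1.1573, -1.5705)
step 32: x0=(2.6535, -1.9744) x1=(-1.1997, -1.5883)
step 33: x0=(2.6921, -1.9789) x1=(-1.2425, -1.6061)
step 34: x0=(2.7309, -1.9834) x1=(-1.2856, -1.6239)
step 35: x0=(2.7698, -1.9879) x1=(-1.3289, -1.6416)
step 36: x0=(2.8088, -1.9924) x1=(-1.3726, -1.6593)
step 37: x0=(2.8479, -1.9969) x1=(-1.4164, -1.6770)
step 38: x0=(2.8872, -2.0015) x1=(-1.4606, -1.6947)
step 39: x0=(2.9266, -2.0060) x1=(-1.5050, -1.7124)
step 40: x0=(2.9661, -2.0106) x1=(-1.5496, -1.7300)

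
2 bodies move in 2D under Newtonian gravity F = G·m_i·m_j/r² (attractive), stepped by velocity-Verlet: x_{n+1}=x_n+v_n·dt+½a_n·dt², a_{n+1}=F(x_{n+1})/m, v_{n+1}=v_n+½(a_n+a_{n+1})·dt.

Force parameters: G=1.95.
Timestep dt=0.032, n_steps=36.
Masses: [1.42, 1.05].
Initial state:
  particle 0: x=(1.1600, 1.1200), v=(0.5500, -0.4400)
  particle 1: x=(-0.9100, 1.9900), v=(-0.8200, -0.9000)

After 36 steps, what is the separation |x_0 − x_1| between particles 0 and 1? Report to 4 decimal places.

step 0: x0=(1.1600, 1.1200) x1=(-0.9100, 1.9900)
step 1: x0=(1.1774, 1.1060) x1=(-0.9360, 1.9611)
step 2: x0=(1.1944, 1.0922) x1=(-0.9615, 1.9320)
step 3: x0=(1.2111, 1.0784) x1=(-0.9864, 1.9027)
step 4: x0=(1.2274, 1.0649) x1=(-1.0109, 1.8732)
step 5: x0=(1.2434, 1.0514) x1=(-1.0350, 1.8435)
step 6: x0=(1.2590, 1.0381) x1=(-1.0585, 1.8137)
step 7: x0=(1.2743, 1.0249) x1=(-1.0817, 1.7837)
step 8: x0=(1.2893, 1.0118) x1=(-1.1043, 1.7536)
step 9: x0=(1.3039, 0.9988) x1=(-1.1266, 1.7234)
step 10: x0=(1.3183, 0.9858) x1=(-1.1484, 1.6930)
step 11: x0=(1.3323, 0.9730) x1=(-1.1698, 1.6625)
step 12: x0=(1.3460, 0.9603) x1=(-1.1908, 1.6319)
step 13: x0=(1.3594, 0.9476) x1=(-1.2114, 1.6012)
step 14: x0=(1.3726, 0.9350) x1=(-1.2316, 1.5704)
step 15: x0=(1.3855, 0.9225) x1=(-1.2515, 1.5395)
step 16: x0=(1.3980, 0.9100) x1=(-1.2709, 1.5085)
step 17: x0=(1.4103, 0.8976) x1=(-1.2900, 1.4775)
step 18: x0=(1.4224, 0.8852) x1=(-1.3087, 1.4463)
step 19: x0=(1.4342, 0.8730) x1=(-1.3271, 1.4151)
step 20: x0=(1.4457, 0.8607) x1=(-1.3451, 1.3838)
step 21: x0=(1.4569, 0.8485) x1=(-1.3628, 1.3525)
step 22: x0=(1.4680, 0.8364) x1=(-1.3801, 1.3211)
step 23: x0=(1.4787, 0.8243) x1=(-1.3971, 1.2896)
step 24: x0=(1.4892, 0.8122) x1=(-1.4138, 1.2581)
step 25: x0=(1.4995, 0.8002) x1=(-1.4301, 1.2265)
step 26: x0=(1.5096, 0.7882) x1=(-1.4461, 1.1949)
step 27: x0=(1.5194, 0.7762) x1=(-1.4618, 1.1632)
step 28: x0=(1.5289, 0.7643) x1=(-1.4772, 1.1315)
step 29: x0=(1.5383, 0.7524) x1=(-1.4923, 1.0997)
step 30: x0=(1.5474, 0.7405) x1=(-1.5071, 1.0680)
step 31: x0=(1.5563, 0.7287) x1=(-1.5216, 1.0362)
step 32: x0=(1.5650, 0.7168) x1=(-1.5358, 1.0043)
step 33: x0=(1.5735, 0.7050) x1=(-1.5497, 0.9725)
step 34: x0=(1.5817, 0.6932) x1=(-1.5633, 0.9406)
step 35: x0=(1.5898, 0.6814) x1=(-1.5766, 0.9087)
step 36: x0=(1.5976, 0.6697) x1=(-1.5896, 0.8767)

3.1940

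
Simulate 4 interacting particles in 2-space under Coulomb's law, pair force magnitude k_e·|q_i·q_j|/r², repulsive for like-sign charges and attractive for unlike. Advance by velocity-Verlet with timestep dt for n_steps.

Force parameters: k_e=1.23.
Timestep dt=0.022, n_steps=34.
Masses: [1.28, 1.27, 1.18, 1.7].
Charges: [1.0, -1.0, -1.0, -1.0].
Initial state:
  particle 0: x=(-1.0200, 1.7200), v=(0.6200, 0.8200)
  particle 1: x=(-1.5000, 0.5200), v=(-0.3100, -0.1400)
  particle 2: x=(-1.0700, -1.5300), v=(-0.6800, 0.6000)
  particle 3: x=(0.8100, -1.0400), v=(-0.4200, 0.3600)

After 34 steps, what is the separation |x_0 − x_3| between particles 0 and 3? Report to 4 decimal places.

3.1600

step 0: x0=(-1.0200, 1.7200) x1=(-1.5000, 0.5200) x2=(-1.0700, -1.5300) x3=(0.8100, -1.0400)
step 1: x0=(-1.0064, 1.7379) x1=(-1.5068, 0.5171) x2=(-1.0850, -1.5168) x3=(0.8008, -1.0321)
step 2: x0=(-0.9929, 1.7554) x1=(-1.5136, 0.5146) x2=(-1.1001, -1.5038) x3=(0.7917, -1.0241)
step 3: x0=(-0.9794, 1.7726) x1=(-1.5203, 0.5125) x2=(-1.1153, -1.4908) x3=(0.7828, -1.0161)
step 4: x0=(-0.9661, 1.7896) x1=(-1.5270, 0.5108) x2=(-1.1307, -1.4780) x3=(0.7739, -1.0081)
step 5: x0=(-0.9528, 1.8062) x1=(-1.5337, 0.5094) x2=(-1.1461, -1.4653) x3=(0.7652, -1.0001)
step 6: x0=(-0.9396, 1.8225) x1=(-1.5404, 0.5084) x2=(-1.1616, -1.4526) x3=(0.7565, -0.9920)
step 7: x0=(-0.9264, 1.8386) x1=(-1.5471, 0.5077) x2=(-1.1772, -1.4401) x3=(0.7480, -0.9840)
step 8: x0=(-0.9133, 1.8543) x1=(-1.5537, 0.5074) x2=(-1.1930, -1.4277) x3=(0.7396, -0.9759)
step 9: x0=(-0.9004, 1.8699) x1=(-1.5604, 0.5075) x2=(-1.2088, -1.4154) x3=(0.7313, -0.9677)
step 10: x0=(-0.8874, 1.8851) x1=(-1.5670, 0.5078) x2=(-1.2247, -1.4032) x3=(0.7231, -0.9596)
step 11: x0=(-0.8746, 1.9001) x1=(-1.5736, 0.5085) x2=(-1.2407, -1.3911) x3=(0.7150, -0.9514)
step 12: x0=(-0.8618, 1.9148) x1=(-1.5802, 0.5096) x2=(-1.2568, -1.3791) x3=(0.7070, -0.9432)
step 13: x0=(-0.8491, 1.9293) x1=(-1.5867, 0.5109) x2=(-1.2730, -1.3673) x3=(0.6991, -0.9350)
step 14: x0=(-0.8364, 1.9435) x1=(-1.5933, 0.5126) x2=(-1.2893, -1.3556) x3=(0.6914, -0.9268)
step 15: x0=(-0.8238, 1.9576) x1=(-1.5999, 0.5146) x2=(-1.3056, -1.3439) x3=(0.6837, -0.9185)
step 16: x0=(-0.8113, 1.9713) x1=(-1.6064, 0.5170) x2=(-1.3221, -1.3325) x3=(0.6762, -0.9103)
step 17: x0=(-0.7989, 1.9849) x1=(-1.6130, 0.5196) x2=(-1.3387, -1.3211) x3=(0.6687, -0.9020)
step 18: x0=(-0.7865, 1.9982) x1=(-1.6195, 0.5226) x2=(-1.3553, -1.3098) x3=(0.6614, -0.8937)
step 19: x0=(-0.7742, 2.0113) x1=(-1.6260, 0.5259) x2=(-1.3721, -1.2987) x3=(0.6542, -0.8853)
step 20: x0=(-0.7619, 2.0242) x1=(-1.6326, 0.5294) x2=(-1.3889, -1.2877) x3=(0.6471, -0.8769)
step 21: x0=(-0.7497, 2.0368) x1=(-1.6391, 0.5333) x2=(-1.4058, -1.2769) x3=(0.6401, -0.8686)
step 22: x0=(-0.7376, 2.0493) x1=(-1.6456, 0.5375) x2=(-1.4228, -1.2661) x3=(0.6332, -0.8602)
step 23: x0=(-0.7256, 2.0616) x1=(-1.6521, 0.5420) x2=(-1.4399, -1.2555) x3=(0.6264, -0.8517)
step 24: x0=(-0.7136, 2.0736) x1=(-1.6586, 0.5468) x2=(-1.4570, -1.2451) x3=(0.6197, -0.8433)
step 25: x0=(-0.7017, 2.0854) x1=(-1.6652, 0.5519) x2=(-1.4743, -1.2347) x3=(0.6131, -0.8348)
step 26: x0=(-0.6898, 2.0971) x1=(-1.6717, 0.5573) x2=(-1.4916, -1.2245) x3=(0.6066, -0.8264)
step 27: x0=(-0.6780, 2.1085) x1=(-1.6782, 0.5630) x2=(-1.5090, -1.2145) x3=(0.6002, -0.8179)
step 28: x0=(-0.6663, 2.1198) x1=(-1.6847, 0.5690) x2=(-1.5265, -1.2045) x3=(0.5939, -0.8093)
step 29: x0=(-0.6547, 2.1308) x1=(-1.6911, 0.5753) x2=(-1.5441, -1.1947) x3=(0.5878, -0.8008)
step 30: x0=(-0.6431, 2.1417) x1=(-1.6976, 0.5819) x2=(-1.5617, -1.1851) x3=(0.5817, -0.7922)
step 31: x0=(-0.6315, 2.1523) x1=(-1.7041, 0.5888) x2=(-1.5795, -1.1756) x3=(0.5757, -0.7836)
step 32: x0=(-0.6201, 2.1628) x1=(-1.7106, 0.5960) x2=(-1.5973, -1.1662) x3=(0.5698, -0.7750)
step 33: x0=(-0.6087, 2.1731) x1=(-1.7170, 0.6034) x2=(-1.6152, -1.1570) x3=(0.5641, -0.7664)
step 34: x0=(-0.5974, 2.1832) x1=(-1.7235, 0.6112) x2=(-1.6332, -1.1479) x3=(0.5584, -0.7578)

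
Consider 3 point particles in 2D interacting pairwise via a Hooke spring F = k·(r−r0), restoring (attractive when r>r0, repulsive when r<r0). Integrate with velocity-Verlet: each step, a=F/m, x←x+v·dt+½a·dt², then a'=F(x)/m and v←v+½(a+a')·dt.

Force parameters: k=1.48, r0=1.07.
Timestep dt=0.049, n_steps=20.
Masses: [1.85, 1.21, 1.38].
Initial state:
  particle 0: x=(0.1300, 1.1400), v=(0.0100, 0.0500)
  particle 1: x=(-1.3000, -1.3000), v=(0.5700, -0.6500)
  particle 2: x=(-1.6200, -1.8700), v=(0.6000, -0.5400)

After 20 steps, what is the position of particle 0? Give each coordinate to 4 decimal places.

step 0: x0=(0.1300, 1.1400) x1=(-1.3000, -1.3000) x2=(-1.6200, -1.8700)
step 1: x0=(0.1285, 1.1390) x1=(-1.2705, -1.3291) x2=(-1.5893, -1.8942)
step 2: x0=(0.1230, 1.1310) x1=(-1.2378, -1.3526) x2=(-1.5561, -1.9140)
step 3: x0=(0.1136, 1.1160) x1=(-1.2020, -1.3705) x2=(-1.5204, -1.9293)
step 4: x0=(0.1006, 1.0940) x1=(-1.1631, -1.3827) x2=(-1.4823, -1.9402)
step 5: x0=(0.0839, 1.0650) x1=(-1.1214, -1.3894) x2=(-1.4420, -1.9466)
step 6: x0=(0.0638, 1.0292) x1=(-1.0769, -1.3906) x2=(-1.3996, -1.9487)
step 7: x0=(0.0405, 0.9868) x1=(-1.0298, -1.3865) x2=(-1.3552, -1.9465)
step 8: x0=(0.0142, 0.9379) x1=(-0.9802, -1.3772) x2=(-1.3089, -1.9402)
step 9: x0=(-0.0149, 0.8828) x1=(-0.9282, -1.3629) x2=(-1.2608, -1.9299)
step 10: x0=(-0.0465, 0.8218) x1=(-0.8742, -1.3439) x2=(-1.2113, -1.9159)
step 11: x0=(-0.0804, 0.7551) x1=(-0.8183, -1.3205) x2=(-1.1603, -1.8982)
step 12: x0=(-0.1163, 0.6832) x1=(-0.7606, -1.2929) x2=(-1.1081, -1.8771)
step 13: x0=(-0.1540, 0.6065) x1=(-0.7015, -1.2615) x2=(-1.0549, -1.8528)
step 14: x0=(-0.1932, 0.5253) x1=(-0.6410, -1.2267) x2=(-1.0008, -1.8257)
step 15: x0=(-0.2337, 0.4402) x1=(-0.5795, -1.1888) x2=(-0.9460, -1.7959)
step 16: x0=(-0.2751, 0.3517) x1=(-0.5170, -1.1483) x2=(-0.8907, -1.7638)
step 17: x0=(-0.3173, 0.2602) x1=(-0.4538, -1.1057) x2=(-0.8351, -1.7296)
step 18: x0=(-0.3600, 0.1663) x1=(-0.3900, -1.0613) x2=(-0.7792, -1.6938)
step 19: x0=(-0.4030, 0.0705) x1=(-0.3257, -1.0156) x2=(-0.7234, -1.6565)
step 20: x0=(-0.4463, -0.0266) x1=(-0.2609, -0.9691) x2=(-0.6676, -1.6182)

(-0.4463, -0.0266)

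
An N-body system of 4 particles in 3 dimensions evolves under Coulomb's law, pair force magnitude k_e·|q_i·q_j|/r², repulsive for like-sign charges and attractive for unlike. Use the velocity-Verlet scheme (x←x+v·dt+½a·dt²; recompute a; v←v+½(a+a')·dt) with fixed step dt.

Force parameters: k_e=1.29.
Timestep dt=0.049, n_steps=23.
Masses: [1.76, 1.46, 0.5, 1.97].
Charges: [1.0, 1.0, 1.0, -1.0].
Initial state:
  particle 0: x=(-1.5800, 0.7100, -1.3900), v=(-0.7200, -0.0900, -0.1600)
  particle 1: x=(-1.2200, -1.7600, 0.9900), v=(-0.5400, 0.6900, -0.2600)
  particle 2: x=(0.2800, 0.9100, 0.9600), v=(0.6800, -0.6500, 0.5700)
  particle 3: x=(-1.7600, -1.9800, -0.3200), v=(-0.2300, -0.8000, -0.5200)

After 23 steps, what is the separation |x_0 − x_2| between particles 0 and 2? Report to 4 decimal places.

step 0: x0=(-1.5800, 0.7100, -1.3900) x1=(-1.2200, -1.7600, 0.9900) x2=(0.2800, 0.9100, 0.9600) x3=(-1.7600, -1.9800, -0.3200)
step 1: x0=(-1.6154, 0.7055, -1.3979) x1=(-1.2467, -1.7264, 0.9769) x2=(0.3136, 0.8783, 0.9881) x3=(-1.7711, -2.0190, -0.3451)
step 2: x0=(-1.6509, 0.7010, -1.4060) x1=(-1.2739, -1.6934, 0.9629) x2=(0.3477, 0.8469, 1.0166) x3=(-1.7818, -2.0576, -0.3696)
step 3: x0=(-1.6865, 0.6963, -1.4143) x1=(-1.3015, -1.6609, 0.9482) x2=(0.3823, 0.8157, 1.0454) x3=(-1.7923, -2.0958, -0.3935)
step 4: x0=(-1.7223, 0.6916, -1.4228) x1=(-1.3295, -1.6291, 0.9328) x2=(0.4175, 0.7849, 1.0746) x3=(-1.8024, -2.1335, -0.4168)
step 5: x0=(-1.7582, 0.6868, -1.4314) x1=(-1.3579, -1.5978, 0.9167) x2=(0.4532, 0.7544, 1.1041) x3=(-1.8123, -2.1708, -0.4394)
step 6: x0=(-1.7942, 0.6819, -1.4402) x1=(-1.3868, -1.5672, 0.8999) x2=(0.4895, 0.7241, 1.1339) x3=(-1.8219, -2.2076, -0.4615)
step 7: x0=(-1.8303, 0.6770, -1.4491) x1=(-1.4159, -1.5373, 0.8824) x2=(0.5264, 0.6941, 1.1639) x3=(-1.8313, -2.2439, -0.4831)
step 8: x0=(-1.8666, 0.6720, -1.4582) x1=(-1.4455, -1.5081, 0.8644) x2=(0.5639, 0.6644, 1.1943) x3=(-1.8404, -2.2797, -0.5041)
step 9: x0=(-1.9030, 0.6669, -1.4675) x1=(-1.4753, -1.4796, 0.8458) x2=(0.6019, 0.6349, 1.2250) x3=(-1.8494, -2.3150, -0.5247)
step 10: x0=(-1.9395, 0.6618, -1.4770) x1=(-1.5055, -1.4518, 0.8267) x2=(0.6406, 0.6057, 1.2559) x3=(-1.8582, -2.3497, -0.5448)
step 11: x0=(-1.9761, 0.6566, -1.4866) x1=(-1.5360, -1.4247, 0.8071) x2=(0.6798, 0.5767, 1.2871) x3=(-1.8668, -2.3840, -0.5644)
step 12: x0=(-2.0128, 0.6514, -1.4964) x1=(-1.5668, -1.3983, 0.7871) x2=(0.7197, 0.5479, 1.3186) x3=(-1.8753, -2.4178, -0.5836)
step 13: x0=(-2.0495, 0.6461, -1.5064) x1=(-1.5978, -1.3726, 0.7666) x2=(0.7601, 0.5193, 1.3504) x3=(-1.8836, -2.4510, -0.6024)
step 14: x0=(-2.0864, 0.6408, -1.5165) x1=(-1.6291, -1.3477, 0.7457) x2=(0.8011, 0.4909, 1.3824) x3=(-1.8918, -2.4838, -0.6208)
step 15: x0=(-2.1234, 0.6355, -1.5268) x1=(-1.6606, -1.3234, 0.7244) x2=(0.8427, 0.4627, 1.4146) x3=(-1.8999, -2.5160, -0.6389)
step 16: x0=(-2.1605, 0.6302, -1.5373) x1=(-1.6923, -1.2998, 0.7028) x2=(0.8848, 0.4346, 1.4471) x3=(-1.9080, -2.5478, -0.6566)
step 17: x0=(-2.1976, 0.6248, -1.5479) x1=(-1.7242, -1.2768, 0.6808) x2=(0.9275, 0.4066, 1.4799) x3=(-1.9159, -2.5790, -0.6740)
step 18: x0=(-2.2349, 0.6194, -1.5587) x1=(-1.7563, -1.2546, 0.6586) x2=(0.9707, 0.3787, 1.5129) x3=(-1.9237, -2.6098, -0.6911)
step 19: x0=(-2.2722, 0.6140, -1.5697) x1=(-1.7886, -1.2330, 0.6361) x2=(1.0145, 0.3509, 1.5461) x3=(-1.9315, -2.6401, -0.7078)
step 20: x0=(-2.3096, 0.6086, -1.5809) x1=(-1.8211, -1.2120, 0.6133) x2=(1.0588, 0.3232, 1.5796) x3=(-1.9392, -2.6699, -0.7243)
step 21: x0=(-2.3471, 0.6032, -1.5922) x1=(-1.8537, -1.1917, 0.5904) x2=(1.1036, 0.2955, 1.6132) x3=(-1.9469, -2.6992, -0.7405)
step 22: x0=(-2.3847, 0.5977, -1.6037) x1=(-1.8864, -1.1720, 0.5672) x2=(1.1488, 0.2679, 1.6471) x3=(-1.9545, -2.7281, -0.7565)
step 23: x0=(-2.4223, 0.5923, -1.6154) x1=(-1.9192, -1.1530, 0.5438) x2=(1.1945, 0.2403, 1.6812) x3=(-1.9621, -2.7566, -0.7722)

4.9065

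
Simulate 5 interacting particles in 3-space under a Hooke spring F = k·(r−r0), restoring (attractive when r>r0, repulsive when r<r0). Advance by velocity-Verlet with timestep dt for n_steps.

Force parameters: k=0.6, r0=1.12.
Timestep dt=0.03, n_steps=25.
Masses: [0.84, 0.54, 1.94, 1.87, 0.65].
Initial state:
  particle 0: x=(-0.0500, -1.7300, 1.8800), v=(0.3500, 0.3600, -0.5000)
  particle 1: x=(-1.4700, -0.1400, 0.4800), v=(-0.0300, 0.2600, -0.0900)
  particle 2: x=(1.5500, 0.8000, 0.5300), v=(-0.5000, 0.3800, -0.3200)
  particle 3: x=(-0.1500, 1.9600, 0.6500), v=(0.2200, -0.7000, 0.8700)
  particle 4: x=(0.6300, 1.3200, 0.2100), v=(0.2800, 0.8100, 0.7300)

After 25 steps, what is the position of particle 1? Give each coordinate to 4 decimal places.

(-0.3145, 0.4773, 0.6272)

step 0: x0=(-0.0500, -1.7300, 1.8800) x1=(-1.4700, -0.1400, 0.4800) x2=(1.5500, 0.8000, 0.5300) x3=(-0.1500, 1.9600, 0.6500) x4=(0.6300, 1.3200, 0.2100)
step 1: x0=(-0.0393, -1.7169, 1.8638) x1=(-1.4686, -0.1314, 0.4777) x2=(1.5345, 0.8112, 0.5205) x3=(-0.1434, 1.9384, 0.6762) x4=(0.6377, 1.3431, 0.2324)
step 2: x0=(-0.0282, -1.6991, 1.8453) x1=(-1.4625, -0.1210, 0.4761) x2=(1.5179, 0.8218, 0.5113) x3=(-0.1367, 1.9155, 0.7026) x4=(0.6441, 1.3637, 0.2559)
step 3: x0=(-0.0167, -1.6767, 1.8245) x1=(-1.4518, -0.1090, 0.4754) x2=(1.5004, 0.8320, 0.5024) x3=(-0.1301, 1.8915, 0.7292) x4=(0.6490, 1.3820, 0.2803)
step 4: x0=(-0.0048, -1.6497, 1.8015) x1=(-1.4365, -0.0954, 0.4754) x2=(1.4818, 0.8416, 0.4937) x3=(-0.1235, 1.8664, 0.7559) x4=(0.6526, 1.3978, 0.3056)
step 5: x0=(0.0074, -1.6183, 1.7764) x1=(-1.4167, -0.0801, 0.4762) x2=(1.4624, 0.8508, 0.4853) x3=(-0.1168, 1.8401, 0.7828) x4=(0.6549, 1.4111, 0.3318)
step 6: x0=(0.0199, -1.5825, 1.7493) x1=(-1.3925, -0.0633, 0.4778) x2=(1.4420, 0.8594, 0.4771) x3=(-0.1102, 1.8127, 0.8099) x4=(0.6558, 1.4222, 0.3589)
step 7: x0=(0.0327, -1.5423, 1.7201) x1=(-1.3639, -0.0449, 0.4802) x2=(1.4207, 0.8675, 0.4693) x3=(-0.1036, 1.7843, 0.8370) x4=(0.6554, 1.4308, 0.3866)
step 8: x0=(0.0459, -1.4980, 1.6891) x1=(-1.3311, -0.0250, 0.4834) x2=(1.3986, 0.8751, 0.4616) x3=(-0.0970, 1.7549, 0.8643) x4=(0.6537, 1.4372, 0.4151)
step 9: x0=(0.0593, -1.4496, 1.6563) x1=(-1.2943, -0.0036, 0.4874) x2=(1.3756, 0.8822, 0.4543) x3=(-0.0905, 1.7246, 0.8916) x4=(0.6509, 1.4414, 0.4442)
step 10: x0=(0.0729, -1.3972, 1.6218) x1=(-1.2535, 0.0191, 0.4921) x2=(1.3519, 0.8888, 0.4472) x3=(-0.0839, 1.6933, 0.9190) x4=(0.6468, 1.4434, 0.4739)
step 11: x0=(0.0868, -1.3410, 1.5857) x1=(-1.2090, 0.0432, 0.4975) x2=(1.3275, 0.8949, 0.4404) x3=(-0.0775, 1.6612, 0.9465) x4=(0.6416, 1.4433, 0.5041)
step 12: x0=(0.1010, -1.2812, 1.5481) x1=(-1.1609, 0.0685, 0.5037) x2=(1.3023, 0.9005, 0.4338) x3=(-0.0710, 1.6283, 0.9740) x4=(0.6353, 1.4413, 0.5348)
step 13: x0=(0.1153, -1.2179, 1.5092) x1=(-1.1094, 0.0951, 0.5105) x2=(1.2765, 0.9056, 0.4274) x3=(-0.0646, 1.5946, 1.0016) x4=(0.6281, 1.4373, 0.5659)
step 14: x0=(0.1299, -1.1512, 1.4689) x1=(-1.0548, 0.1227, 0.5179) x2=(1.2501, 0.9103, 0.4213) x3=(-0.0583, 1.5602, 1.0292) x4=(0.6199, 1.4316, 0.5974)
step 15: x0=(0.1446, -1.0815, 1.4276) x1=(-0.9972, 0.1514, 0.5259) x2=(1.2232, 0.9146, 0.4153) x3=(-0.0520, 1.5251, 1.0568) x4=(0.6108, 1.4242, 0.6292)
step 16: x0=(0.1596, -1.0088, 1.3852) x1=(-0.9369, 0.1811, 0.5345) x2=(1.1956, 0.9184, 0.4096) x3=(-0.0457, 1.4894, 1.0844) x4=(0.6009, 1.4152, 0.6612)
step 17: x0=(0.1747, -0.9334, 1.3419) x1=(-0.8742, 0.2117, 0.5436) x2=(1.1677, 0.9219, 0.4041) x3=(-0.0395, 1.4531, 1.1119) x4=(0.5903, 1.4047, 0.6935)
step 18: x0=(0.1899, -0.8554, 1.2978) x1=(-0.8093, 0.2430, 0.5532) x2=(1.1392, 0.9249, 0.3987) x3=(-0.0333, 1.4164, 1.1395) x4=(0.5791, 1.3929, 0.7260)
step 19: x0=(0.2053, -0.7752, 1.2530) x1=(-0.7424, 0.2751, 0.5631) x2=(1.1104, 0.9276, 0.3935) x3=(-0.0271, 1.3791, 1.1671) x4=(0.5674, 1.3800, 0.7585)
step 20: x0=(0.2209, -0.6929, 1.2076) x1=(-0.6738, 0.3077, 0.5734) x2=(1.0812, 0.9300, 0.3884) x3=(-0.0210, 1.3415, 1.1947) x4=(0.5552, 1.3659, 0.7912)
step 21: x0=(0.2366, -0.6087, 1.1618) x1=(-0.6037, 0.3409, 0.5839) x2=(1.0518, 0.9321, 0.3834) x3=(-0.0149, 1.3036, 1.2222) x4=(0.5427, 1.3510, 0.8239)
step 22: x0=(0.2524, -0.5230, 1.1156) x1=(-0.5325, 0.3745, 0.5946) x2=(1.0220, 0.9339, 0.3786) x3=(-0.0089, 1.2653, 1.2498) x4=(0.5299, 1.3352, 0.8566)
step 23: x0=(0.2683, -0.4359, 1.0691) x1=(-0.4604, 0.4085, 0.6055) x2=(0.9920, 0.9355, 0.3738) x3=(-0.0029, 1.2268, 1.2773) x4=(0.5170, 1.3188, 0.8893)
step 24: x0=(0.2844, -0.3476, 1.0225) x1=(-0.3877, 0.4428, 0.6163) x2=(0.9619, 0.9369, 0.3691) x3=(0.0031, 1.1880, 1.3049) x4=(0.5040, 1.3019, 0.9220)
step 25: x0=(0.3006, -0.2585, 0.9758) x1=(-0.3145, 0.4773, 0.6272) x2=(0.9316, 0.9382, 0.3645) x3=(0.0091, 1.1491, 1.3324) x4=(0.4909, 1.2847, 0.9546)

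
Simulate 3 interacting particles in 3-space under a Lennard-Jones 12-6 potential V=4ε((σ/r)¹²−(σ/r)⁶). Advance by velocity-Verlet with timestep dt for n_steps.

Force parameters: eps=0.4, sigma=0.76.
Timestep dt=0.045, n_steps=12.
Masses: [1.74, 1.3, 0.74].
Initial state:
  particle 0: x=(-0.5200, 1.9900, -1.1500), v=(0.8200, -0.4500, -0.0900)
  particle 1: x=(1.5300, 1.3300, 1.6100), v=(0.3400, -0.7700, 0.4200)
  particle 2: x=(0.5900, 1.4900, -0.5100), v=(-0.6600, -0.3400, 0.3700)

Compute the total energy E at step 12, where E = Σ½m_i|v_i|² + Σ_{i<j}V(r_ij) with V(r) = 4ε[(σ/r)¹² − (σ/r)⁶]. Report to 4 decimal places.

step 0: x0=(-0.5200, 1.9900, -1.1500) x1=(1.5300, 1.3300, 1.6100) x2=(0.5900, 1.4900, -0.5100)
step 1: x0=(-0.4830, 1.9697, -1.1540) x1=(1.5453, 1.2954, 1.6289) x2=(0.5601, 1.4748, -0.4935)
step 2: x0=(-0.4458, 1.9493, -1.1579) x1=(1.5606, 1.2607, 1.6478) x2=(0.5297, 1.4598, -0.4772)
step 3: x0=(-0.4084, 1.9288, -1.1615) x1=(1.5759, 1.2261, 1.6667) x2=(0.4987, 1.4452, -0.4614)
step 4: x0=(-0.3706, 1.9081, -1.1650) x1=(1.5912, 1.1914, 1.6855) x2=(0.4670, 1.4309, -0.4461)
step 5: x0=(-0.3325, 1.8872, -1.1681) x1=(1.6065, 1.1568, 1.7044) x2=(0.4344, 1.4171, -0.4316)
step 6: x0=(-0.2939, 1.8661, -1.1709) x1=(1.6217, 1.1221, 1.7233) x2=(0.4009, 1.4039, -0.4179)
step 7: x0=(-0.2549, 1.8446, -1.1731) x1=(1.6370, 1.0875, 1.7421) x2=(0.3663, 1.3914, -0.4055)
step 8: x0=(-0.2154, 1.8228, -1.1747) x1=(1.6523, 1.0528, 1.7610) x2=(0.3304, 1.3798, -0.3946)
step 9: x0=(-0.1753, 1.8005, -1.1754) x1=(1.6676, 1.0182, 1.7799) x2=(0.2932, 1.3694, -0.3856)
step 10: x0=(-0.1346, 1.7776, -1.1752) x1=(1.6828, 0.9835, 1.7987) x2=(0.2546, 1.3601, -0.3789)
step 11: x0=(-0.0933, 1.7542, -1.1739) x1=(1.6981, 0.9489, 1.8176) x2=(0.2147, 1.3523, -0.3749)
step 12: x0=(-0.0516, 1.7301, -1.1713) x1=(1.7134, 0.9142, 1.8364) x2=(0.1737, 1.3460, -0.3738)
step 0 velocities: v0=(0.8200, -0.4500, -0.0900) v1=(0.3400, -0.7700, 0.4200) v2=(-0.6600, -0.3400, 0.3700)
step 0: KE=1.5980, PE=-0.0464, E=1.5516
step 12 velocities: v0=(0.9310, -0.5411, 0.0710) v1=(0.3393, -0.7698, 0.4187) v2=(-0.9198, -0.1262, -0.0063)
step 12: KE=1.9062, PE=-0.3556, E=1.5505

1.5505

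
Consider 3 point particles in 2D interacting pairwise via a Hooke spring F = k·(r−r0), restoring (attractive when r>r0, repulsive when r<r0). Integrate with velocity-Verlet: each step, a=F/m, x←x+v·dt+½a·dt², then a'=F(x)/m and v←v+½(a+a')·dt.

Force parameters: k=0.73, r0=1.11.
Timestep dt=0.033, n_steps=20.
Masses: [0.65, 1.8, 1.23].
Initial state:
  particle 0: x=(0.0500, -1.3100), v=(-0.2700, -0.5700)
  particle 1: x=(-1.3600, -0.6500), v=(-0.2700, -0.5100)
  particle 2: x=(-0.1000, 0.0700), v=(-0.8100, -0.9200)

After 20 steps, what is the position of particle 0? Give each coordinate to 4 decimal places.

(-0.2298, -1.5949)

step 0: x0=(0.0500, -1.3100) x1=(-1.3600, -0.6500) x2=(-0.1000, 0.0700)
step 1: x0=(0.0408, -1.3285) x1=(-1.3688, -0.6668) x2=(-0.1268, 0.0395)
step 2: x0=(0.0311, -1.3465) x1=(-1.3772, -0.6837) x2=(-0.1538, 0.0087)
step 3: x0=(0.0209, -1.3639) x1=(-1.3854, -0.7006) x2=(-0.1809, -0.0223)
step 4: x0=(0.0101, -1.3808) x1=(-1.3933, -0.7174) x2=(-0.2082, -0.0536)
step 5: x0=(-0.0012, -1.3972) x1=(-1.4009, -0.7344) x2=(-0.2355, -0.0851)
step 6: x0=(-0.0131, -1.4131) x1=(-1.4082, -0.7513) x2=(-0.2630, -0.1168)
step 7: x0=(-0.0255, -1.4285) x1=(-1.4153, -0.7683) x2=(-0.2905, -0.1487)
step 8: x0=(-0.0384, -1.4434) x1=(-1.4222, -0.7854) x2=(-0.3182, -0.1808)
step 9: x0=(-0.0518, -1.4579) x1=(-1.4288, -0.8025) x2=(-0.3458, -0.2131)
step 10: x0=(-0.0657, -1.4720) x1=(-1.4352, -0.8196) x2=(-0.3736, -0.2455)
step 11: x0=(-0.0801, -1.4857) x1=(-1.4414, -0.8368) x2=(-0.4013, -0.2780)
step 12: x0=(-0.0950, -1.4990) x1=(-1.4475, -0.8541) x2=(-0.4291, -0.3107)
step 13: x0=(-0.1104, -1.5119) x1=(-1.4533, -0.8714) x2=(-0.4569, -0.3434)
step 14: x0=(-0.1262, -1.5245) x1=(-1.4590, -0.8888) x2=(-0.4846, -0.3762)
step 15: x0=(-0.1425, -1.5369) x1=(-1.4646, -0.9062) x2=(-0.5124, -0.4091)
step 16: x0=(-0.1592, -1.5489) x1=(-1.4700, -0.9238) x2=(-0.5401, -0.4420)
step 17: x0=(-0.1763, -1.5607) x1=(-1.4753, -0.9414) x2=(-0.5678, -0.4749)
step 18: x0=(-0.1938, -1.5723) x1=(-1.4806, -0.9591) x2=(-0.5954, -0.5078)
step 19: x0=(-0.2116, -1.5837) x1=(-1.4857, -0.9769) x2=(-0.6229, -0.5407)
step 20: x0=(-0.2298, -1.5949) x1=(-1.4908, -0.9947) x2=(-0.6503, -0.5735)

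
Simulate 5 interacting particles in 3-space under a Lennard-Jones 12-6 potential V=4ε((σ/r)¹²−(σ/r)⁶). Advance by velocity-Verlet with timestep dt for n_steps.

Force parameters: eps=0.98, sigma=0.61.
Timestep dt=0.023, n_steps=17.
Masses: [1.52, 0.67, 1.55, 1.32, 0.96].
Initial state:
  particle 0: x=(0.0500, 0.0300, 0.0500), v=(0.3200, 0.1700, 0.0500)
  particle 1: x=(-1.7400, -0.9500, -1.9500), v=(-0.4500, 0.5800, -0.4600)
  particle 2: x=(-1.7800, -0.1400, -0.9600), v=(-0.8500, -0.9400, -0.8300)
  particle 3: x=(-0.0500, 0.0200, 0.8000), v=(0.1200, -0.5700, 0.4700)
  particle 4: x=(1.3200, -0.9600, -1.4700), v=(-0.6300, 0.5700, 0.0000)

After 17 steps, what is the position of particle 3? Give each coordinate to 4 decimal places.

(0.0243, -0.1847, 0.8016)

step 0: x0=(0.0500, 0.0300, 0.0500) x1=(-1.7400, -0.9500, -1.9500) x2=(-1.7800, -0.1400, -0.9600) x3=(-0.0500, 0.0200, 0.8000) x4=(1.3200, -0.9600, -1.4700)
step 1: x0=(0.0573, 0.0339, 0.0518) x1=(-1.7504, -0.9366, -1.9605) x2=(-1.7995, -0.1616, -0.9791) x3=(-0.0471, 0.0069, 0.8100) x4=(1.3055, -0.9469, -1.4700)
step 2: x0=(0.0644, 0.0378, 0.0549) x1=(-1.7607, -0.9231, -1.9709) x2=(-1.8191, -0.1833, -0.9983) x3=(-0.0441, -0.0061, 0.8186) x4=(1.2910, -0.9338, -1.4700)
step 3: x0=(0.0713, 0.0415, 0.0594) x1=(-1.7711, -0.9094, -1.9811) x2=(-1.8386, -0.2051, -1.0176) x3=(-0.0408, -0.0191, 0.8256) x4=(1.2765, -0.9207, -1.4700)
step 4: x0=(0.0780, 0.0452, 0.0651) x1=(-1.7815, -0.8956, -1.9910) x2=(-1.8582, -0.2269, -1.0369) x3=(-0.0373, -0.0319, 0.8311) x4=(1.2620, -0.9075, -1.4700)
step 5: x0=(0.0845, 0.0487, 0.0721) x1=(-1.7919, -0.8817, -2.0007) x2=(-1.8777, -0.2488, -1.0564) x3=(-0.0336, -0.0446, 0.8351) x4=(1.2475, -0.8944, -1.4700)
step 6: x0=(0.0908, 0.0521, 0.0804) x1=(-1.8023, -0.8675, -2.0102) x2=(-1.8972, -0.2708, -1.0759) x3=(-0.0296, -0.0572, 0.8377) x4=(1.2330, -0.8813, -1.4700)
step 7: x0=(0.0969, 0.0553, 0.0900) x1=(-1.8128, -0.8531, -2.0192) x2=(-1.9167, -0.2929, -1.0957) x3=(-0.0254, -0.0694, 0.8388) x4=(1.2185, -0.8682, -1.4699)
step 8: x0=(0.1028, 0.0583, 0.1009) x1=(-1.8233, -0.8384, -2.0278) x2=(-1.9361, -0.3151, -1.1156) x3=(-0.0210, -0.0815, 0.8384) x4=(1.2040, -0.8551, -1.4699)
step 9: x0=(0.1085, 0.0610, 0.1131) x1=(-1.8338, -0.8234, -2.0359) x2=(-1.9556, -0.3374, -1.1358) x3=(-0.0163, -0.0933, 0.8365) x4=(1.1895, -0.8419, -1.4699)
step 10: x0=(0.1140, 0.0635, 0.1265) x1=(-1.8445, -0.8081, -2.0434) x2=(-1.9750, -0.3599, -1.1562) x3=(-0.0114, -0.1047, 0.8331) x4=(1.1750, -0.8288, -1.4699)
step 11: x0=(0.1192, 0.0657, 0.1412) x1=(-1.8553, -0.7924, -2.0502) x2=(-1.9943, -0.3825, -1.1769) x3=(-0.0062, -0.1158, 0.8283) x4=(1.1605, -0.8157, -1.4698)
step 12: x0=(0.1243, 0.0675, 0.1569) x1=(-1.8662, -0.7763, -2.0560) x2=(-2.0136, -0.4053, -1.1981) x3=(-0.0008, -0.1266, 0.8222) x4=(1.1460, -0.8026, -1.4698)
step 13: x0=(0.1292, 0.0692, 0.1734) x1=(-1.8773, -0.7597, -2.0607) x2=(-2.0328, -0.4283, -1.2197) x3=(0.0048, -0.1372, 0.8154) x4=(1.1314, -0.7894, -1.4698)
step 14: x0=(0.1341, 0.0709, 0.1899) x1=(-1.8886, -0.7426, -2.0641) x2=(-2.0519, -0.4516, -1.2418) x3=(0.0104, -0.1477, 0.8085) x4=(1.1169, -0.7763, -1.4697)
step 15: x0=(0.1392, 0.0729, 0.2053) x1=(-1.9003, -0.7249, -2.0659) x2=(-2.0708, -0.4751, -1.2647) x3=(0.0157, -0.1587, 0.8028) x4=(1.1024, -0.7632, -1.4697)
step 16: x0=(0.1449, 0.0759, 0.2182) x1=(-1.9124, -0.7066, -2.0658) x2=(-2.0896, -0.4988, -1.2884) x3=(0.0204, -0.1708, 0.8001) x4=(1.0879, -0.7500, -1.4697)
step 17: x0=(0.1513, 0.0805, 0.2274) x1=(-1.9250, -0.6877, -2.0633) x2=(-2.1082, -0.5228, -1.3131) x3=(0.0243, -0.1847, 0.8016) x4=(1.0733, -0.7369, -1.4696)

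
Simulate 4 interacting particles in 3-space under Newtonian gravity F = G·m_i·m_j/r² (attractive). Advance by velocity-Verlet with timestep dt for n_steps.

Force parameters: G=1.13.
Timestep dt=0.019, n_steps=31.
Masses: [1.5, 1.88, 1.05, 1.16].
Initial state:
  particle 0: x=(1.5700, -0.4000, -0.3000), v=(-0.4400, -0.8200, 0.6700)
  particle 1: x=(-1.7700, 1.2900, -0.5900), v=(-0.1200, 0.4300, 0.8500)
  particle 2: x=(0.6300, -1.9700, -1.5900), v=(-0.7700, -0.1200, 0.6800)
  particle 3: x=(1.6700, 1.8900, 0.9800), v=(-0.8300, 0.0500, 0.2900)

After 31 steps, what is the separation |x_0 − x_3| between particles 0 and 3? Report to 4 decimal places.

2.9360

step 0: x0=(1.5700, -0.4000, -0.3000) x1=(-1.7700, 1.2900, -0.5900) x2=(0.6300, -1.9700, -1.5900) x3=(1.6700, 1.8900, 0.9800)
step 1: x0=(1.5616, -0.4156, -0.2873) x1=(-1.7722, 1.2982, -0.5738) x2=(0.6154, -1.9722, -1.5770) x3=(1.6542, 1.8909, 0.9855)
step 2: x0=(1.5531, -0.4311, -0.2746) x1=(-1.7744, 1.3063, -0.5577) x2=(0.6008, -1.9743, -1.5640) x3=(1.6384, 1.8917, 0.9909)
step 3: x0=(1.5446, -0.4466, -0.2619) x1=(-1.7765, 1.3144, -0.5415) x2=(0.5863, -1.9762, -1.5508) x3=(1.6224, 1.8924, 0.9962)
step 4: x0=(1.5359, -0.4621, -0.2492) x1=(-1.7785, 1.3224, -0.5253) x2=(0.5717, -1.9780, -1.5376) x3=(1.6065, 1.8930, 1.0014)
step 5: x0=(1.5272, -0.4776, -0.2366) x1=(-1.7804, 1.3304, -0.5091) x2=(0.5573, -1.9797, -1.5242) x3=(1.5905, 1.8935, 1.0066)
step 6: x0=(1.5184, -0.4930, -0.2240) x1=(-1.7822, 1.3384, -0.4929) x2=(0.5428, -1.9812, -1.5108) x3=(1.5744, 1.8939, 1.0117)
step 7: x0=(1.5095, -0.5085, -0.2114) x1=(-1.7840, 1.3464, -0.4767) x2=(0.5284, -1.9826, -1.4973) x3=(1.5583, 1.8942, 1.0168)
step 8: x0=(1.5005, -0.5239, -0.1989) x1=(-1.7856, 1.3543, -0.4605) x2=(0.5140, -1.9838, -1.4836) x3=(1.5421, 1.8944, 1.0217)
step 9: x0=(1.4914, -0.5392, -0.1864) x1=(-1.7872, 1.3621, -0.4442) x2=(0.4997, -1.9849, -1.4699) x3=(1.5258, 1.8945, 1.0266)
step 10: x0=(1.4822, -0.5546, -0.1739) x1=(-1.7887, 1.3700, -0.4280) x2=(0.4854, -1.9859, -1.4561) x3=(1.5095, 1.8945, 1.0314)
step 11: x0=(1.4730, -0.5699, -0.1614) x1=(-1.7901, 1.3778, -0.4117) x2=(0.4711, -1.9867, -1.4422) x3=(1.4932, 1.8944, 1.0362)
step 12: x0=(1.4637, -0.5852, -0.1490) x1=(-1.7915, 1.3855, -0.3954) x2=(0.4569, -1.9874, -1.4281) x3=(1.4768, 1.8942, 1.0409)
step 13: x0=(1.4542, -0.6005, -0.1365) x1=(-1.7927, 1.3933, -0.3791) x2=(0.4428, -1.9880, -1.4140) x3=(1.4603, 1.8939, 1.0455)
step 14: x0=(1.4447, -0.6158, -0.1242) x1=(-1.7939, 1.4010, -0.3628) x2=(0.4286, -1.9884, -1.3998) x3=(1.4438, 1.8935, 1.0501)
step 15: x0=(1.4351, -0.6310, -0.1118) x1=(-1.7950, 1.4086, -0.3465) x2=(0.4145, -1.9887, -1.3854) x3=(1.4272, 1.8931, 1.0545)
step 16: x0=(1.4254, -0.6462, -0.0995) x1=(-1.7960, 1.4163, -0.3302) x2=(0.4005, -1.9888, -1.3710) x3=(1.4105, 1.8925, 1.0589)
step 17: x0=(1.4156, -0.6614, -0.0873) x1=(-1.7969, 1.4238, -0.3139) x2=(0.3865, -1.9888, -1.3565) x3=(1.3938, 1.8918, 1.0633)
step 18: x0=(1.4058, -0.6766, -0.0750) x1=(-1.7978, 1.4314, -0.2975) x2=(0.3726, -1.9887, -1.3418) x3=(1.3771, 1.8910, 1.0676)
step 19: x0=(1.3958, -0.6917, -0.0628) x1=(-1.7985, 1.4389, -0.2812) x2=(0.3587, -1.9884, -1.3271) x3=(1.3602, 1.8902, 1.0718)
step 20: x0=(1.3858, -0.7069, -0.0507) x1=(-1.7992, 1.4464, -0.2648) x2=(0.3449, -1.9879, -1.3122) x3=(1.3433, 1.8892, 1.0759)
step 21: x0=(1.3756, -0.7220, -0.0386) x1=(-1.7998, 1.4538, -0.2484) x2=(0.3311, -1.9874, -1.2972) x3=(1.3264, 1.8882, 1.0800)
step 22: x0=(1.3654, -0.7370, -0.0265) x1=(-1.8003, 1.4612, -0.2320) x2=(0.3174, -1.9866, -1.2822) x3=(1.3094, 1.8870, 1.0840)
step 23: x0=(1.3550, -0.7521, -0.0145) x1=(-1.8008, 1.4685, -0.2156) x2=(0.3037, -1.9858, -1.2670) x3=(1.2923, 1.8858, 1.0880)
step 24: x0=(1.3446, -0.7671, -0.0025) x1=(-1.8011, 1.4759, -0.1992) x2=(0.2901, -1.9848, -1.2517) x3=(1.2751, 1.8844, 1.0919)
step 25: x0=(1.3340, -0.7822, 0.0095) x1=(-1.8014, 1.4831, -0.1828) x2=(0.2765, -1.9836, -1.2363) x3=(1.2579, 1.8830, 1.0957)
step 26: x0=(1.3234, -0.7971, 0.0214) x1=(-1.8015, 1.4904, -0.1664) x2=(0.2631, -1.9824, -1.2208) x3=(1.2407, 1.8815, 1.0994)
step 27: x0=(1.3127, -0.8121, 0.0332) x1=(-1.8016, 1.4976, -0.1499) x2=(0.2496, -1.9809, -1.2051) x3=(1.2233, 1.8799, 1.1031)
step 28: x0=(1.3019, -0.8271, 0.0451) x1=(-1.8017, 1.5047, -0.1335) x2=(0.2363, -1.9794, -1.1894) x3=(1.2059, 1.8782, 1.1068)
step 29: x0=(1.2909, -0.8420, 0.0568) x1=(-1.8016, 1.5119, -0.1170) x2=(0.2230, -1.9776, -1.1735) x3=(1.1884, 1.8764, 1.1103)
step 30: x0=(1.2799, -0.8569, 0.0685) x1=(-1.8014, 1.5189, -0.1005) x2=(0.2097, -1.9758, -1.1575) x3=(1.1709, 1.8745, 1.1138)
step 31: x0=(1.2688, -0.8718, 0.0802) x1=(-1.8012, 1.5260, -0.0840) x2=(0.1966, -1.9738, -1.1414) x3=(1.1533, 1.8725, 1.1173)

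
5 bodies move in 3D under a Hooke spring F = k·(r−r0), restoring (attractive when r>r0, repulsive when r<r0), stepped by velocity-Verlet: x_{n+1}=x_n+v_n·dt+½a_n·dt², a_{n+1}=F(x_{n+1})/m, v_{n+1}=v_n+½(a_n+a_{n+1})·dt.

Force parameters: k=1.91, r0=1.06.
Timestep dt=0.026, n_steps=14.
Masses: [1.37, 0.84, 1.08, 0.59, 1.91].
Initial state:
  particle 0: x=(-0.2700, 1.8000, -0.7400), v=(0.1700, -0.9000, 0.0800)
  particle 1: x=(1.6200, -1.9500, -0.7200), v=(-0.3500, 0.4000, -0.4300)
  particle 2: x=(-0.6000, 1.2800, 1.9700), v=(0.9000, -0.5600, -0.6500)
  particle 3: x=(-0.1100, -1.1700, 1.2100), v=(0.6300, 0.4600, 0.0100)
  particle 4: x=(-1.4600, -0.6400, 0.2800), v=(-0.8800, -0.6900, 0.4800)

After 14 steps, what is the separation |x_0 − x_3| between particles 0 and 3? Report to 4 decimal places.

1.8217

step 0: x0=(-0.2700, 1.8000, -0.7400) x1=(1.6200, -1.9500, -0.7200) x2=(-0.6000, 1.2800, 1.9700) x3=(-0.1100, -1.1700, 1.2100) x4=(-1.4600, -0.6400, 0.2800)
step 1: x0=(-0.2653, 1.7734, -0.7362) x1=(1.6060, -1.9345, -0.7281) x2=(-0.5756, 1.2626, 1.9500) x3=(-0.0935, -1.1545, 1.2076) x4=(-1.4815, -0.6574, 0.2925)
step 2: x0=(-0.2601, 1.7405, -0.7289) x1=(1.5824, -1.9088, -0.7302) x2=(-0.5492, 1.2395, 1.9238) x3=(-0.0768, -1.1319, 1.1998) x4=(-1.5004, -0.6737, 0.3050)
step 3: x0=(-0.2544, 1.7015, -0.7182) x1=(1.5494, -1.8731, -0.7262) x2=(-0.5211, 1.2108, 1.8915) x3=(-0.0600, -1.1027, 1.1867) x4=(-1.5165, -0.6889, 0.3174)
step 4: x0=(-0.2482, 1.6565, -0.7042) x1=(1.5071, -1.8279, -0.7163) x2=(-0.4912, 1.1767, 1.8533) x3=(-0.0432, -1.0670, 1.1684) x4=(-1.5298, -0.7029, 0.3298)
step 5: x0=(-0.2416, 1.6057, -0.6869) x1=(1.4559, -1.7733, -0.7006) x2=(-0.4598, 1.1374, 1.8095) x3=(-0.0266, -1.0251, 1.1449) x4=(-1.5403, -0.7158, 0.3422)
step 6: x0=(-0.2346, 1.5492, -0.6665) x1=(1.3962, -1.7099, -0.6792) x2=(-0.4270, 1.0930, 1.7601) x3=(-0.0102, -0.9776, 1.1166) x4=(-1.5481, -0.7276, 0.3543)
step 7: x0=(-0.2272, 1.4875, -0.6431) x1=(1.3284, -1.6381, -0.6524) x2=(-0.3930, 1.0440, 1.7056) x3=(0.0058, -0.9247, 1.0836) x4=(-1.5531, -0.7382, 0.3664)
step 8: x0=(-0.2196, 1.4207, -0.6169) x1=(1.2528, -1.5583, -0.6204) x2=(-0.3580, 0.9905, 1.6461) x3=(0.0212, -0.8669, 1.0462) x4=(-1.5555, -0.7476, 0.3783)
step 9: x0=(-0.2117, 1.3491, -0.5879) x1=(1.1702, -1.4713, -0.5837) x2=(-0.3220, 0.9328, 1.5821) x3=(0.0360, -0.8048, 1.0047) x4=(-1.5551, -0.7558, 0.3899)
step 10: x0=(-0.2036, 1.2732, -0.5564) x1=(1.0810, -1.3776, -0.5424) x2=(-0.2854, 0.8714, 1.5137) x3=(0.0501, -0.7389, 0.9594) x4=(-1.5521, -0.7629, 0.4014)
step 11: x0=(-0.1954, 1.1933, -0.5226) x1=(0.9858, -1.2780, -0.4970) x2=(-0.2483, 0.8065, 1.4415) x3=(0.0632, -0.6697, 0.9108) x4=(-1.5466, -0.7688, 0.4126)
step 12: x0=(-0.1871, 1.1096, -0.4866) x1=(0.8854, -1.1730, -0.4480) x2=(-0.2109, 0.7387, 1.3657) x3=(0.0753, -0.5978, 0.8591) x4=(-1.5387, -0.7735, 0.4236)
step 13: x0=(-0.1789, 1.0228, -0.4486) x1=(0.7802, -1.0634, -0.3957) x2=(-0.1734, 0.6682, 1.2869) x3=(0.0862, -0.5237, 0.8049) x4=(-1.5283, -0.7771, 0.4343)
step 14: x0=(-0.1708, 0.9331, -0.4090) x1=(0.6710, -0.9501, -0.3407) x2=(-0.1360, 0.5954, 1.2054) x3=(0.0959, -0.4481, 0.7485) x4=(-1.5157, -0.7795, 0.4448)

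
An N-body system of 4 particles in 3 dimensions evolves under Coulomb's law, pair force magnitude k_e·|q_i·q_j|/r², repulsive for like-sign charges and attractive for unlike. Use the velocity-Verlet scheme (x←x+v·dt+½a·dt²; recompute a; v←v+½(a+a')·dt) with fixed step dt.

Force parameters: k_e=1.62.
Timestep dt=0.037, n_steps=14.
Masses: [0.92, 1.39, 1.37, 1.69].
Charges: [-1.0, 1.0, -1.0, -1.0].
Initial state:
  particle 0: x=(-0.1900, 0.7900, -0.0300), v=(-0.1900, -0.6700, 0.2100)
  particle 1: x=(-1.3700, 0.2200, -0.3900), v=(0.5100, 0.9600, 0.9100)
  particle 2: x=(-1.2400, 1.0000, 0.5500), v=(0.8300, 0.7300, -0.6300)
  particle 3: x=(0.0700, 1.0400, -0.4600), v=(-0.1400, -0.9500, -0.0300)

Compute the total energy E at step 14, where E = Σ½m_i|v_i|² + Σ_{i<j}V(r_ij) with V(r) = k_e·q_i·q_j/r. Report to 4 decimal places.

step 0: x0=(-0.1900, 0.7900, -0.0300) x1=(-1.3700, 0.2200, -0.3900) x2=(-1.2400, 1.0000, 0.5500) x3=(0.0700, 1.0400, -0.4600)
step 1: x0=(-0.1987, 0.7631, -0.0199) x1=(-1.3504, 0.2562, -0.3558) x2=(-1.2101, 1.0268, 0.5267) x3=(0.0658, 1.0057, -0.4628)
step 2: x0=(-0.2105, 0.7321, -0.0051) x1=(-1.3294, 0.2938, -0.3206) x2=(-1.1817, 1.0530, 0.5035) x3=(0.0634, 0.9728, -0.4691)
step 3: x0=(-0.2255, 0.6972, 0.0138) x1=(-1.3066, 0.3328, -0.2842) x2=(-1.1551, 1.0788, 0.4803) x3=(0.0626, 0.9412, -0.4786)
step 4: x0=(-0.2433, 0.6586, 0.0365) x1=(-1.2820, 0.3735, -0.2467) x2=(-1.1304, 1.1042, 0.4571) x3=(0.0634, 0.9107, -0.4910)
step 5: x0=(-0.2637, 0.6166, 0.0623) x1=(-1.2553, 0.4158, -0.2080) x2=(-1.1075, 1.1291, 0.4338) x3=(0.0654, 0.8810, -0.5061)
step 6: x0=(-0.2867, 0.5713, 0.0906) x1=(-1.2262, 0.4599, -0.1679) x2=(-1.0866, 1.1535, 0.4102) x3=(0.0685, 0.8520, -0.5236)
step 7: x0=(-0.3124, 0.5229, 0.1209) x1=(-1.1945, 0.5059, -0.1263) x2=(-1.0677, 1.1775, 0.3864) x3=(0.0724, 0.8236, -0.5430)
step 8: x0=(-0.3408, 0.4718, 0.1527) x1=(-1.1598, 0.5539, -0.0832) x2=(-1.0507, 1.2009, 0.3621) x3=(0.0771, 0.7955, -0.5641)
step 9: x0=(-0.3723, 0.4183, 0.1856) x1=(-1.1219, 0.6038, -0.0384) x2=(-1.0357, 1.2234, 0.3370) x3=(0.0823, 0.7678, -0.5866)
step 10: x0=(-0.4071, 0.3630, 0.2192) x1=(-1.0806, 0.6558, 0.0082) x2=(-1.0225, 1.2446, 0.3110) x3=(0.0879, 0.7403, -0.6103)
step 11: x0=(-0.4454, 0.3069, 0.2533) x1=(-1.0357, 0.7101, 0.0569) x2=(-1.0108, 1.2640, 0.2839) x3=(0.0938, 0.7130, -0.6350)
step 12: x0=(-0.4872, 0.2507, 0.2877) x1=(-0.9875, 0.7669, 0.1075) x2=(-1.0005, 1.2805, 0.2555) x3=(0.1000, 0.6860, -0.6605)
step 13: x0=(-0.5320, 0.1953, 0.3225) x1=(-0.9368, 0.8269, 0.1599) x2=(-0.9911, 1.2930, 0.2259) x3=(0.1064, 0.6590, -0.6865)
step 14: x0=(-0.5790, 0.1413, 0.3577) x1=(-0.8848, 0.8917, 0.2133) x2=(-0.9818, 1.2997, 0.1956) x3=(0.1131, 0.6323, -0.7131)
step 0 velocities: v0=(-0.1900, -0.6700, 0.2100) v1=(0.5100, 0.9600, 0.9100) v2=(0.8300, 0.7300, -0.6300) v3=(-0.1400, -0.9500, -0.0300)
step 0: KE=3.5289, PE=1.7082, E=5.2371
step 14 velocities: v0=(-1.2899, -1.4436, 0.9588) v1=(1.3969, 1.8369, 1.4357) v2=(0.2700, 0.0774, -0.8104) v3=(0.1832, -0.7211, -0.7238)
step 14: KE=8.6950, PE=-3.4701, E=5.2249

5.2249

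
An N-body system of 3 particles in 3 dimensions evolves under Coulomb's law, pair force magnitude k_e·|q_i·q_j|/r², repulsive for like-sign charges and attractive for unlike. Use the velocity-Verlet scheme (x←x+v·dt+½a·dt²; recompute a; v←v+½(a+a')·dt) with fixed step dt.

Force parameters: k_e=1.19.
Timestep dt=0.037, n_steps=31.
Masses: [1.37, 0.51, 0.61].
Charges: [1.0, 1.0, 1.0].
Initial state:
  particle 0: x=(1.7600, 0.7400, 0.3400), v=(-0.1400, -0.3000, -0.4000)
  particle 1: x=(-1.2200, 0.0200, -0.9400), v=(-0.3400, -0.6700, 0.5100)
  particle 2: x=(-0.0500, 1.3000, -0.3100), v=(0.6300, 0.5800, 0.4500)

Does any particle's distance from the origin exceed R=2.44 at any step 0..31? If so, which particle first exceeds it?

step 0: x0=(1.7600, 0.7400, 0.3400) x1=(-1.2200, 0.0200, -0.9400) x2=(-0.0500, 1.3000, -0.3100)
step 1: x0=(1.7550, 0.7289, 0.3253) x1=(-1.2330, -0.0051, -0.9213) x2=(-0.0267, 1.3218, -0.2933)
step 2: x0=(1.7504, 0.7177, 0.3107) x1=(-1.2468, -0.0310, -0.9031) x2=(-0.0036, 1.3444, -0.2766)
step 3: x0=(1.7461, 0.7064, 0.2962) x1=(-1.2615, -0.0575, -0.8852) x2=(0.0193, 1.3676, -0.2599)
step 4: x0=(1.7423, 0.6950, 0.2819) x1=(-1.2768, -0.0846, -0.8677) x2=(0.0420, 1.3916, -0.2432)
step 5: x0=(1.7388, 0.6836, 0.2677) x1=(-1.2930, -0.1123, -0.8505) x2=(0.0644, 1.4163, -0.2265)
step 6: x0=(1.7357, 0.6720, 0.2536) x1=(-1.3098, -0.1405, -0.8336) x2=(0.0866, 1.4417, -0.2098)
step 7: x0=(1.7330, 0.6604, 0.2396) x1=(-1.3273, -0.1693, -0.8169) x2=(0.1084, 1.4678, -0.1932)
step 8: x0=(1.7307, 0.6486, 0.2258) x1=(-1.3455, -0.1987, -0.8006) x2=(0.1300, 1.4946, -0.1765)
step 9: x0=(1.7288, 0.6367, 0.2120) x1=(-1.3642, -0.2285, -0.7844) x2=(0.1511, 1.5221, -0.1600)
step 10: x0=(1.7273, 0.6246, 0.1984) x1=(-1.3837, -0.2588, -0.7686) x2=(0.1719, 1.5503, -0.1434)
step 11: x0=(1.7262, 0.6124, 0.1848) x1=(-1.4036, -0.2896, -0.7529) x2=(0.1923, 1.5792, -0.1269)
step 12: x0=(1.7254, 0.6000, 0.1714) x1=(-1.4242, -0.3208, -0.7374) x2=(0.2122, 1.6089, -0.1104)
step 13: x0=(1.7251, 0.5875, 0.1580) x1=(-1.4453, -0.3524, -0.7221) x2=(0.2318, 1.6393, -0.0940)
step 14: x0=(1.7251, 0.5748, 0.1447) x1=(-1.4670, -0.3845, -0.7070) x2=(0.2510, 1.6704, -0.0776)
step 15: x0=(1.7255, 0.5619, 0.1315) x1=(-1.4891, -0.4169, -0.6920) x2=(0.2698, 1.7022, -0.0612)
step 16: x0=(1.7263, 0.5489, 0.1183) x1=(-1.5118, -0.4497, -0.6772) x2=(0.2882, 1.7348, -0.0447)
step 17: x0=(1.7274, 0.5356, 0.1052) x1=(-1.5349, -0.4828, -0.6626) x2=(0.3062, 1.7681, -0.0283)
step 18: x0=(1.7289, 0.5222, 0.0921) x1=(-1.5585, -0.5164, -0.6480) x2=(0.3238, 1.8021, -0.0119)
step 19: x0=(1.7307, 0.5086, 0.0790) x1=(-1.5826, -0.5502, -0.6336) x2=(0.3410, 1.8368, 0.0045)
step 20: x0=(1.7328, 0.4947, 0.0660) x1=(-1.6071, -0.5844, -0.6194) x2=(0.3579, 1.8722, 0.0210)
step 21: x0=(1.7352, 0.4807, 0.0530) x1=(-1.6320, -0.6189, -0.6052) x2=(0.3745, 1.9084, 0.0375)
step 22: x0=(1.7379, 0.4665, 0.0401) x1=(-1.6573, -0.6537, -0.5911) x2=(0.3907, 1.9452, 0.0541)
step 23: x0=(1.7409, 0.4521, 0.0271) x1=(-1.6830, -0.6887, -0.5771) x2=(0.4066, 1.9827, 0.0707)
step 24: x0=(1.7442, 0.4375, 0.0142) x1=(-1.7091, -0.7241, -0.5632) x2=(0.4223, 2.0208, 0.0873)
step 25: x0=(1.7477, 0.4227, 0.0012) x1=(-1.7356, -0.7597, -0.5494) x2=(0.4376, 2.0596, 0.1040)
step 26: x0=(1.7515, 0.4078, -0.0117) x1=(-1.7625, -0.7956, -0.5357) x2=(0.4527, 2.0990, 0.1208)
step 27: x0=(1.7555, 0.3926, -0.0247) x1=(-1.7897, -0.8318, -0.5221) x2=(0.4676, 2.1390, 0.1377)
step 28: x0=(1.7598, 0.3773, -0.0376) x1=(-1.8172, -0.8682, -0.5085) x2=(0.4822, 2.1797, 0.1546)
step 29: x0=(1.7642, 0.3618, -0.0506) x1=(-1.8451, -0.9048, -0.4950) x2=(0.4967, 2.2209, 0.1716)
step 30: x0=(1.7689, 0.3462, -0.0636) x1=(-1.8733, -0.9417, -0.4815) x2=(0.5109, 2.2627, 0.1887)
step 31: x0=(1.7738, 0.3304, -0.0766) x1=(-1.9018, -0.9788, -0.4681) x2=(0.5250, 2.3050, 0.2058)

no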